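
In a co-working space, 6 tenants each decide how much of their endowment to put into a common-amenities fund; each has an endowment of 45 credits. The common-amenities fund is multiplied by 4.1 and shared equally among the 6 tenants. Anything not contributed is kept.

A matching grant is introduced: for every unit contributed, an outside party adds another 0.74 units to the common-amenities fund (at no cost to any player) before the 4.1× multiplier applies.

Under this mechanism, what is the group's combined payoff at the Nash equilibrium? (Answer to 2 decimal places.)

1926.18 credits

Under the mechanism each unit contributed yields 4.1 × 1.74 / 6 = 1.1890 back to its contributor per unit of net cost, which exceeds 1, making full contribution the dominant choice for everyone.
So the Nash equilibrium is full contribution by all 6; the group earns 4.1 × 1.74 × 270 = 1926.18.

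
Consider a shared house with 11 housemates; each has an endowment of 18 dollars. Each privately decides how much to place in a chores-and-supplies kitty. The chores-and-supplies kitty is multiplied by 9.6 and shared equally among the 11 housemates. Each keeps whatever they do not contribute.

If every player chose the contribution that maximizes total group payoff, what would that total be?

Each contributed unit returns 9.600 to the group as a whole (0.8727 to each of 11 players), which exceeds 1, so the social optimum is full contribution: group total = 9.600 × 198 = 1900.80.

1900.80 dollars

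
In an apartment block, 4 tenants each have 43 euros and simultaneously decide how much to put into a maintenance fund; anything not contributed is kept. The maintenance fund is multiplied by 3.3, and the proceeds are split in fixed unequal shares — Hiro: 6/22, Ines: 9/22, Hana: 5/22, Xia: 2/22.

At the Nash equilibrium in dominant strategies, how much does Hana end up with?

A player with share s gets back 3.3·s per unit contributed, so full contribution is dominant for anyone with s > 1/3.3 = 0.3030 and zero contribution is dominant for anyone below.
The only share above 0.3030 is Ines's 9/22, contributing 43; the remaining 3 contribute 0. Total contributed: 43.
Hana keeps 43 and receives 3.3 × 43 × 5/22 = 32.25 from the maintenance fund, for a payoff of 75.25.

75.25 euros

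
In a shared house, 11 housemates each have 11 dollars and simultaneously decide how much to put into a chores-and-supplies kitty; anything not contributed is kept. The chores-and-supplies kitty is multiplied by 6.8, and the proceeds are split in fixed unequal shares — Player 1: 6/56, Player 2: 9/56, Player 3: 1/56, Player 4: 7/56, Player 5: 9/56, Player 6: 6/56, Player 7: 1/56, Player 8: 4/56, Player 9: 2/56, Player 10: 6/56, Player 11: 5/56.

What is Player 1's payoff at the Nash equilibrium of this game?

27.03 dollars

Each unit j contributes comes back to j as 6.8 × (j's share), so j prefers to contribute only if that share exceeds 1/6.8 = 0.1471; otherwise keeping the unit dominates.
Player 2 and Player 5 clear that bar, contributing 11 each; the remaining 9 contribute 0. Total contributed: 22.
Player 1 keeps 11 and receives 6.8 × 22 × 6/56 = 16.03 from the chores-and-supplies kitty, for a payoff of 27.03.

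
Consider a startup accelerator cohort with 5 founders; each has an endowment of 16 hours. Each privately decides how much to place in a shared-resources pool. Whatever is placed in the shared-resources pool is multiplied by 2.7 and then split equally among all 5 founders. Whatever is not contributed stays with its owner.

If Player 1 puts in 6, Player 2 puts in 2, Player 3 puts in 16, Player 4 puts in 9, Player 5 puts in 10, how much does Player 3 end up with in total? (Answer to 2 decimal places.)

23.22 hours

Total contributed: 6 + 2 + 16 + 9 + 10 = 43.
Each receives 2.7 × 43 / 5 = 23.22 from the shared-resources pool.
Player 3 keeps 16 − 16 = 0, so Player 3's payoff is 0 + 23.22 = 23.22.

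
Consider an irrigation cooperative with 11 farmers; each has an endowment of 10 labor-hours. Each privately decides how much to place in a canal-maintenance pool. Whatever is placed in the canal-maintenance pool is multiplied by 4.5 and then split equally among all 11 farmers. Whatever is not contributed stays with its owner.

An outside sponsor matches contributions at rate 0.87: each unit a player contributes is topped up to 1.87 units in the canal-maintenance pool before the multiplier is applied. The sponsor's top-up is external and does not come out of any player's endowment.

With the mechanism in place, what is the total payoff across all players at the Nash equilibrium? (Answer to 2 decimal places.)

Even with the mechanism, each unit contributed returns only 4.5 × 1.87 / 11 = 0.7650 per unit of net cost, so contributing nothing is still dominant.
Everyone keeps their endowment and the group total is 11 × 10 = 110.

110.00 labor-hours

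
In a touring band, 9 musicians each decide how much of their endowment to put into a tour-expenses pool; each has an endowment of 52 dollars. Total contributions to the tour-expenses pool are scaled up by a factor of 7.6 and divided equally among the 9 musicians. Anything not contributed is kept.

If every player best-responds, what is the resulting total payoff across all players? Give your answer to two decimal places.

468.00 dollars

Each contributed unit returns 7.6/9 = 0.8444 to its contributor — below 1 — so contributing 0 is dominant for every player. At the Nash equilibrium everyone keeps their 52, and the group total is 9 × 52 = 468.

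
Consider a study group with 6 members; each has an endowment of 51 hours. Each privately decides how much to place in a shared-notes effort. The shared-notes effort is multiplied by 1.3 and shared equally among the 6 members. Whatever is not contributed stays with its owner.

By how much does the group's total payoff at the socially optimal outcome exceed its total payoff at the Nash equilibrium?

91.80 hours

Each contributed unit returns 1.3/6 = 0.2167 to its contributor — below 1 — so contributing 0 is dominant for every player. At the Nash equilibrium everyone keeps their 51, and the group total is 6 × 51 = 306.
Each contributed unit returns 1.300 to the group as a whole (0.2167 to each of 6 players), which exceeds 1, so the social optimum is full contribution: group total = 1.300 × 306 = 397.80.
Efficiency loss = 397.80 − 306 = 91.80.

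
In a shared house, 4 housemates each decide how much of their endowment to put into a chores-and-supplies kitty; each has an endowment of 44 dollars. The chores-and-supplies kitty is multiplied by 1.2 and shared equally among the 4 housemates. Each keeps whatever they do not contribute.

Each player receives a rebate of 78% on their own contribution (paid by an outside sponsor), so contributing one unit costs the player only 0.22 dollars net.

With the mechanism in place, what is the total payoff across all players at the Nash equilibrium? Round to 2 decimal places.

348.48 dollars

The effective private return per unit is now (1.2/4) / 0.22 = 1.3636 > 1, so every player's dominant strategy flips to full contribution.
At the Nash equilibrium everyone contributes 44. Group total payoff = 4 × (44 × 0.78 + 1.2 × 44) = 348.48.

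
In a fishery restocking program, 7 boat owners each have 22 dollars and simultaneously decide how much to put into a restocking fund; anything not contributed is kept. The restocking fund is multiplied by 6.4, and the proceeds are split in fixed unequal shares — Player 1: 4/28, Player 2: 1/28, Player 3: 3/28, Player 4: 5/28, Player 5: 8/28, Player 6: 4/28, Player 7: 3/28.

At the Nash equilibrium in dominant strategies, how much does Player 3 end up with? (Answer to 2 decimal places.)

52.17 dollars

Each unit j contributes comes back to j as 6.4 × (j's share), so j prefers to contribute only if that share exceeds 1/6.4 = 0.1563; otherwise keeping the unit dominates.
Player 4 and Player 5 are above the threshold, contributing 22 each; the remaining 5 contribute 0. Total contributed: 44.
Player 3 keeps 22 and receives 6.4 × 44 × 3/28 = 30.17 from the restocking fund, for a payoff of 52.17.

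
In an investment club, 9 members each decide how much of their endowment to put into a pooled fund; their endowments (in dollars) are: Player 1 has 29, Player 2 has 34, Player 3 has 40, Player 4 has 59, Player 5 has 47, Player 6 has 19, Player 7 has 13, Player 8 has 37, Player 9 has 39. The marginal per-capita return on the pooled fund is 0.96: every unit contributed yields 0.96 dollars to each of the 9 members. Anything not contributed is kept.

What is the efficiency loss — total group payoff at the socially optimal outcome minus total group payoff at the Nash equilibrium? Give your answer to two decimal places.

The private return per contributed unit is 0.96 < 1 for everyone, so the Nash equilibrium is zero contribution and the group total is Σ E_j = 29 + 34 + 40 + 59 + 47 + 19 + 13 + 37 + 39 = 317.
Each contributed unit returns 8.640 to the group, so the social optimum is full contribution by everyone: group total = 8.640 × 317 = 2738.88.
Efficiency loss = (8.640 − 1) × 317 = 2421.88.

2421.88 dollars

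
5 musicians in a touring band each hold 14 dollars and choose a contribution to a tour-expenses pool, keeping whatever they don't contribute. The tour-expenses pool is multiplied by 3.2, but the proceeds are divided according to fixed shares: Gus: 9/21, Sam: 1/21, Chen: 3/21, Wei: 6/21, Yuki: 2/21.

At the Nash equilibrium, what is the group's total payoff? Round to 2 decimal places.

A player with share s gets back 3.2·s per unit contributed, so full contribution is dominant for anyone with s > 1/3.2 = 0.3125 and zero contribution is dominant for anyone below.
Only Gus (9/21) clears that bar, contributing 14; the remaining 4 contribute 0. Total contributed: 14.
The tour-expenses pool pays out 3.2 × 14 = 44.80 in total (split across the unequal shares, but the aggregate is all that matters for the group sum).
The 4 free-riders keep 14 each, adding 56. Group total = 56 + 44.80 = 100.80.

100.80 dollars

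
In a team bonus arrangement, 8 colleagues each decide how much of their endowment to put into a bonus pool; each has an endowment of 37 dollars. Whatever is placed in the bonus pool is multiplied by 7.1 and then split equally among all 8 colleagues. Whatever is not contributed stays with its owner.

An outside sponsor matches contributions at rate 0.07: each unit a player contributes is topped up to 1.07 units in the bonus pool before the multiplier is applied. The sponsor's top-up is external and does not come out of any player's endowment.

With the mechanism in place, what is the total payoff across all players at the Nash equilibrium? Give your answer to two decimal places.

Even with the mechanism, each unit contributed returns only 7.1 × 1.07 / 8 = 0.9496 per unit of net cost, so contributing nothing is still dominant.
Everyone keeps their endowment and the group total is 8 × 37 = 296.

296.00 dollars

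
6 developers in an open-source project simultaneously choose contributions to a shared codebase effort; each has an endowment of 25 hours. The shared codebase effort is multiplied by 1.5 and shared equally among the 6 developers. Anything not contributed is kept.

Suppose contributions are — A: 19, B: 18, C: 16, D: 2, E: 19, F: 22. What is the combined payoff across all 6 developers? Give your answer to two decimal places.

198.00 hours

Total contributed: 19 + 18 + 16 + 2 + 19 + 22 = 96; total kept: 6 × 25 − 96 = 54.
The shared codebase effort pays out 1.5 × 96 = 144.00 in aggregate.
Group total = 54 + 144.00 = 198.00.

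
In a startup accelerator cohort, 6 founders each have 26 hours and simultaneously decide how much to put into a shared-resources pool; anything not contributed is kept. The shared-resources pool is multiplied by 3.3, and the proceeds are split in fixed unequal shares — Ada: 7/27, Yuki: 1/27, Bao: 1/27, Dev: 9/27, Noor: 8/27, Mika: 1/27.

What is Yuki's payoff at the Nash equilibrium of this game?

29.18 hours

Each unit j contributes comes back to j as 3.3 × (j's share), so j prefers to contribute only if that share exceeds 1/3.3 = 0.3030; otherwise keeping the unit dominates.
Dev alone (share 9/27) is above the threshold, contributing 26; the remaining 5 contribute 0. Total contributed: 26.
Yuki keeps 26 and receives 3.3 × 26 × 1/27 = 3.18 from the shared-resources pool, for a payoff of 29.18.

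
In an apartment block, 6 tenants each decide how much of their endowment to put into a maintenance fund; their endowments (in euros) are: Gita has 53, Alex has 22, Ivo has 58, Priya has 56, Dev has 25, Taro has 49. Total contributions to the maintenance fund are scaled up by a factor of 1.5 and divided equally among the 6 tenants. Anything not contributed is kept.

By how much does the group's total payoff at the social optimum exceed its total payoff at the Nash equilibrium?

The private return per contributed unit is 1.5/6 = 0.2500 < 1 for every player regardless of endowment, so the Nash equilibrium is zero contribution and the group total is Σ E_j = 53 + 22 + 58 + 56 + 25 + 49 = 263.
Each contributed unit returns 1.500 to the group, so the social optimum is full contribution by everyone: group total = 1.500 × 263 = 394.50.
Efficiency loss = (1.500 − 1) × 263 = 131.50.

131.50 euros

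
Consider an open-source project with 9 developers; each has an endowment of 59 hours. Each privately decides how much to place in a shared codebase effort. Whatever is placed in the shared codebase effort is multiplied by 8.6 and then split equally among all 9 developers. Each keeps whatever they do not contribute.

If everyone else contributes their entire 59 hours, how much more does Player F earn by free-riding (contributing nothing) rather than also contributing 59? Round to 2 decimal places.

2.62 hours

Switching from a contribution of 59 to 0 lets Player F keep an extra 59 hours, but lowers the shared codebase effort by 59, which costs Player F their own share of that drop: 8.6/9 × 59 = 56.38.
Net gain = 59 − 56.38 = 2.62. The private return per contributed unit (0.9556) is below 1, so free-riding is indeed the best response regardless of what the others do.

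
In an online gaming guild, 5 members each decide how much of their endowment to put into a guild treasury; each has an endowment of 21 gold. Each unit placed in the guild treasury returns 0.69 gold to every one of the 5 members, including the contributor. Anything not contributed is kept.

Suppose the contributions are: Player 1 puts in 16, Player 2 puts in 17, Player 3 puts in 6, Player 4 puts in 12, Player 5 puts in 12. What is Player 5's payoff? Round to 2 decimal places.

52.47 gold

Total contributed: 16 + 17 + 6 + 12 + 12 = 63.
Each receives 0.69 × 63 = 43.47 from the guild treasury.
Player 5 keeps 21 − 12 = 9, so Player 5's payoff is 9 + 43.47 = 52.47.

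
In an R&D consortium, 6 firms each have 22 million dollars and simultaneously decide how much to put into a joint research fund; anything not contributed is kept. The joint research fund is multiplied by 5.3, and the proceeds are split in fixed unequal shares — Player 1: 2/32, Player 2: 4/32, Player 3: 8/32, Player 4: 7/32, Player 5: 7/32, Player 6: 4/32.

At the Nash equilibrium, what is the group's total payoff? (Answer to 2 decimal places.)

415.80 million dollars

A player with share s gets back 5.3·s per unit contributed, so full contribution is dominant for anyone with s > 1/5.3 = 0.1887 and zero contribution is dominant for anyone below.
Player 3, Player 4 and Player 5 clear that bar, contributing 22 each; the remaining 3 contribute 0. Total contributed: 66.
The joint research fund pays out 5.3 × 66 = 349.80 in total (split across the unequal shares, but the aggregate is all that matters for the group sum).
The 3 free-riders keep 22 each, adding 66. Group total = 66 + 349.80 = 415.80.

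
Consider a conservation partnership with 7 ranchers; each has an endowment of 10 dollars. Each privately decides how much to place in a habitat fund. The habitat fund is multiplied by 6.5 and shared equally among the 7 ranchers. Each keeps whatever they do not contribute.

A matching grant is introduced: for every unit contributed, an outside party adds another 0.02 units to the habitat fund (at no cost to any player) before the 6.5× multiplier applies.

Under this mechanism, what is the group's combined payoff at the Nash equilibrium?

Even with the mechanism, each unit contributed returns only 6.5 × 1.02 / 7 = 0.9471 per unit of net cost, so contributing nothing is still dominant.
At the Nash equilibrium no one contributes; group total payoff = 7 × 10 = 70.

70.00 dollars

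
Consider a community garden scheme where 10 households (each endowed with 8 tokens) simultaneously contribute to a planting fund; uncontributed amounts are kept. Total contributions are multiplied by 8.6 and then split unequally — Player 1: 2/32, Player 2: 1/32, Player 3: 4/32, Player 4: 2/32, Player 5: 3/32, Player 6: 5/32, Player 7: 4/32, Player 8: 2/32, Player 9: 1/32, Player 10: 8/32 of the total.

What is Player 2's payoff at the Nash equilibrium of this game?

16.60 tokens

Player j's private return per contributed unit is 8.6 × (j's share). Contributing is weakly dominant for j when that share is at least 1/8.6 = 0.1163, and contributing 0 is dominant otherwise.
Player 3, Player 6, Player 7 and Player 10 are above the threshold, contributing 8 each; the remaining 6 contribute 0. Total contributed: 32.
Player 2 keeps 8 and receives 8.6 × 32 × 1/32 = 8.60 from the planting fund, for a payoff of 16.60.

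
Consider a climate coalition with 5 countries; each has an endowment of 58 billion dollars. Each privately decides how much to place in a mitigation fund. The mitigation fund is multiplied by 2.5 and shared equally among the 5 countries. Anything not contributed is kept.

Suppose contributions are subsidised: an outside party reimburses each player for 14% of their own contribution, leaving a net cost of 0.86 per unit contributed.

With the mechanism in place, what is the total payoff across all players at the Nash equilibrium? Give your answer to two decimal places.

290.00 billion dollars

With the mechanism, a contributed unit returns (2.5/5) / 0.86 = 0.5814 per unit of net cost — still below 1 — so contributing 0 remains dominant for every player.
At the Nash equilibrium no one contributes; group total payoff = 5 × 58 = 290.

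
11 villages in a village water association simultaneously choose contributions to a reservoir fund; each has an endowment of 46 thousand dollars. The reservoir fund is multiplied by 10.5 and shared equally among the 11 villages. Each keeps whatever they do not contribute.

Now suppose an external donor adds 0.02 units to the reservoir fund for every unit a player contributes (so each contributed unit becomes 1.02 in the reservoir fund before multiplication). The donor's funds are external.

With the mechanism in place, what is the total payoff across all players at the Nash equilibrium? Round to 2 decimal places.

Even with the mechanism, each unit contributed returns only 10.5 × 1.02 / 11 = 0.9736 per unit of net cost, so contributing nothing is still dominant.
At the Nash equilibrium no one contributes; group total payoff = 11 × 46 = 506.

506.00 thousand dollars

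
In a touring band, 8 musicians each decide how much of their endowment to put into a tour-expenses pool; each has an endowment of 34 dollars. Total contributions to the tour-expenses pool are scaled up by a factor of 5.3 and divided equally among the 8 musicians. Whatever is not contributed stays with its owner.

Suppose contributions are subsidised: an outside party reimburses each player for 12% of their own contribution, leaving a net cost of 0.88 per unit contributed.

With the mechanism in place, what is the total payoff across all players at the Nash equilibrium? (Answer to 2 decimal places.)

272.00 dollars

The effective private return is (5.3/8) / 0.88 = 0.7528, which is still under 1, so the mechanism doesn't change anyone's dominant strategy: zero contribution.
Everyone keeps their endowment and the group total is 8 × 34 = 272.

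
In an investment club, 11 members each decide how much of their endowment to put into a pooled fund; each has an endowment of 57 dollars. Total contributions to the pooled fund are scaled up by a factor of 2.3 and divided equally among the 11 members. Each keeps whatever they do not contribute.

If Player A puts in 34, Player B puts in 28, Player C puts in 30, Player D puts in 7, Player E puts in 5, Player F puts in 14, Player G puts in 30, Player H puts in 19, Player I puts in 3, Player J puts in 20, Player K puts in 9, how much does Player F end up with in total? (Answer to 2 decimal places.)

Total contributed: 34 + 28 + 30 + 7 + 5 + 14 + 30 + 19 + 3 + 20 + 9 = 199.
Each receives 2.3 × 199 / 11 = 41.61 from the pooled fund.
Player F keeps 57 − 14 = 43, so Player F's payoff is 43 + 41.61 = 84.61.

84.61 dollars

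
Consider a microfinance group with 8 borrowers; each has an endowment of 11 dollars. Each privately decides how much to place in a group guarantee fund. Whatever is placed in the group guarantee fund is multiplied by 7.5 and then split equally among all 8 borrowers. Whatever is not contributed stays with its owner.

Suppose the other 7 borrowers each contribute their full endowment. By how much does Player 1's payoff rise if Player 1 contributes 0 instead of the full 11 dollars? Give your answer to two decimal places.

0.69 dollars

Switching from a contribution of 11 to 0 lets Player 1 keep an extra 11 dollars, but lowers the group guarantee fund by 11, which costs Player 1 their own share of that drop: 7.5/8 × 11 = 10.31.
Net gain = 11 − 10.31 = 0.69. The private return per contributed unit (0.9375) is below 1, so free-riding is indeed the best response regardless of what the others do.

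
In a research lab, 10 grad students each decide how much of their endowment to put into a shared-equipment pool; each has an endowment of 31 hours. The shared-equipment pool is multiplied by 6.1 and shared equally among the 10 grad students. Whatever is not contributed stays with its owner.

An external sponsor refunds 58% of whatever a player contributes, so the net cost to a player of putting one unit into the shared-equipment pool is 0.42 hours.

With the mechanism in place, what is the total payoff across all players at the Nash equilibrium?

The effective private return per unit is now (6.1/10) / 0.42 = 1.4524 > 1, so every player's dominant strategy flips to full contribution.
At the Nash equilibrium everyone contributes 31. Group total payoff = 10 × (31 × 0.58 + 6.1 × 31) = 2070.80.

2070.80 hours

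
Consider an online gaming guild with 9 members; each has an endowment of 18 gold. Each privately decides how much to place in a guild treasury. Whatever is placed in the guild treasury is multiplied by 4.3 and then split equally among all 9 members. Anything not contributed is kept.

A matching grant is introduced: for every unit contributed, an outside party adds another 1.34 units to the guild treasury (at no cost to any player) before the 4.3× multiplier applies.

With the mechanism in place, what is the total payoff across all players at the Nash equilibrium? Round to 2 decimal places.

Under the mechanism each unit contributed yields 4.3 × 2.34 / 9 = 1.1180 back to its contributor per unit of net cost, which exceeds 1, making full contribution the dominant choice for everyone.
At the Nash equilibrium everyone contributes 18. Group total payoff = 4.3 × 2.34 × 162 = 1630.04.

1630.04 gold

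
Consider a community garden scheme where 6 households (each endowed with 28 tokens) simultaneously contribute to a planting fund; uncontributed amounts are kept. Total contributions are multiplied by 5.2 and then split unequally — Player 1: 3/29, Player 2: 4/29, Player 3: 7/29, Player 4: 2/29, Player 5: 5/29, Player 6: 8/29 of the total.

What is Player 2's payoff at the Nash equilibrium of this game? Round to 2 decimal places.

A player with share s gets back 5.2·s per unit contributed, so full contribution is dominant for anyone with s > 1/5.2 = 0.1923 and zero contribution is dominant for anyone below.
Player 3 and Player 6 clear that bar, contributing 28 each; the remaining 4 contribute 0. Total contributed: 56.
Player 2 keeps 28 and receives 5.2 × 56 × 4/29 = 40.17 from the planting fund, for a payoff of 68.17.

68.17 tokens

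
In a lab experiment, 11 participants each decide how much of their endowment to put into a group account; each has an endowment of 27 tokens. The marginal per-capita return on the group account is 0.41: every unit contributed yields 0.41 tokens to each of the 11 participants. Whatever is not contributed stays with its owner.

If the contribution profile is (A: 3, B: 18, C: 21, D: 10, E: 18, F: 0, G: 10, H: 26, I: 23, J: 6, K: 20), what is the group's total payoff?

841.05 tokens

Total contributed: 3 + 18 + 21 + 10 + 18 + 0 + 10 + 26 + 23 + 6 + 20 = 155; total kept: 11 × 27 − 155 = 142.
The group account pays out 0.41 × 11 × 155 = 699.05 in aggregate.
Group total = 142 + 699.05 = 841.05.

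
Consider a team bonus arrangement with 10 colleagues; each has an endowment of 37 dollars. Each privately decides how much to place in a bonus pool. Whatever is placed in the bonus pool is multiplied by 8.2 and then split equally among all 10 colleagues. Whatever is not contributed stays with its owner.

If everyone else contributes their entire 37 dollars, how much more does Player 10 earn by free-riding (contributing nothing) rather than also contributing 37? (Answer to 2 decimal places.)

Switching from a contribution of 37 to 0 lets Player 10 keep an extra 37 dollars, but lowers the bonus pool by 37, which costs Player 10 their own share of that drop: 8.2/10 × 37 = 30.34.
Net gain = 37 − 30.34 = 6.66. The private return per contributed unit (0.8200) is below 1, so free-riding is indeed the best response regardless of what the others do.

6.66 dollars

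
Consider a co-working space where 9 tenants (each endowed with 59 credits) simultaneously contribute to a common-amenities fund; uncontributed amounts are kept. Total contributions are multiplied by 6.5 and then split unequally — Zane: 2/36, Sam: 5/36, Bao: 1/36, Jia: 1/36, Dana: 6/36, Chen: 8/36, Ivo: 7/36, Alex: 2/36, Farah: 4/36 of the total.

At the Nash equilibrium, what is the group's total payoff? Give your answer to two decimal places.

1504.50 credits

For player j, contributing a unit is worthwhile iff 6.5 × (j's share) ≥ 1, i.e. iff j's share is at least 0.1538.
Dana, Chen and Ivo clear that bar, contributing 59 each; the remaining 6 contribute 0. Total contributed: 177.
The common-amenities fund pays out 6.5 × 177 = 1150.50 in total (split across the unequal shares, but the aggregate is all that matters for the group sum).
The 6 free-riders keep 59 each, adding 354. Group total = 354 + 1150.50 = 1504.50.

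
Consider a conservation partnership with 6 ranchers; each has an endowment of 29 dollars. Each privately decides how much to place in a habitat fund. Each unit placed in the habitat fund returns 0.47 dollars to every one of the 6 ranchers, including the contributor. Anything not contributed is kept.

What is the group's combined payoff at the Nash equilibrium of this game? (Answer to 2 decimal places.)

The private return per contributed unit is 0.47 < 1, so contributing 0 is dominant for every player. At the Nash equilibrium everyone keeps their 29, and the group total is 6 × 29 = 174.

174.00 dollars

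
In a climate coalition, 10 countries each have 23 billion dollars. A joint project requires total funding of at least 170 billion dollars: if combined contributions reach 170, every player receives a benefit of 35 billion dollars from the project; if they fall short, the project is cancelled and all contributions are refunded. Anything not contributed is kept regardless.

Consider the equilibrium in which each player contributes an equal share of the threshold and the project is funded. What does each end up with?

41 billion dollars

Equal share of the threshold: 170/10 = 17.
At this profile no one gains by cutting their contribution: any cut drops the total below 170, the project is cancelled, contributions are refunded, and the deviator ends with 23, which is less than 23 − 17 + 35 = 41. Contributing more than 17 just wastes the excess. So contributing exactly 17 is a best response.
Each player's payoff: 23 − 17 + 35 = 41.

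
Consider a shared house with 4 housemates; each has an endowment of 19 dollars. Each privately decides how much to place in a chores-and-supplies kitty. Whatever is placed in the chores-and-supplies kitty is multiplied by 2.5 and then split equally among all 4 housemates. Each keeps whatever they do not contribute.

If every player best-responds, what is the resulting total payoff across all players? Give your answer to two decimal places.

Each contributed unit returns 2.5/4 = 0.6250 to its contributor — below 1 — so contributing 0 is dominant for every player. At the Nash equilibrium everyone keeps their 19, and the group total is 4 × 19 = 76.

76.00 dollars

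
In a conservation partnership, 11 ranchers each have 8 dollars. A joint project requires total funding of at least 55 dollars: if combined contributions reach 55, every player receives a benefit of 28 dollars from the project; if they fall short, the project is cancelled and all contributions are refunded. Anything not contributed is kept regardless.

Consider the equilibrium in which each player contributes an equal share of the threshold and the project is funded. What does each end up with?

Equal share of the threshold: 55/11 = 5.
At this profile no one gains by cutting their contribution: any cut drops the total below 55, the project is cancelled, contributions are refunded, and the deviator ends with 8, which is less than 8 − 5 + 28 = 31. Contributing more than 5 just wastes the excess. So contributing exactly 5 is a best response.
Each player's payoff: 8 − 5 + 28 = 31.

31 dollars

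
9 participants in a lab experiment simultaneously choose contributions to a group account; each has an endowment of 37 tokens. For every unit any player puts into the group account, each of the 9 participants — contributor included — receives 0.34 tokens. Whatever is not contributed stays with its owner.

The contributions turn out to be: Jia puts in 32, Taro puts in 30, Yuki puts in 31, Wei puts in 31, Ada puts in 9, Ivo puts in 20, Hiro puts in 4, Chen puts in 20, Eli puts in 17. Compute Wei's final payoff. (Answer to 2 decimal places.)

Total contributed: 32 + 30 + 31 + 31 + 9 + 20 + 4 + 20 + 17 = 194.
Each receives 0.34 × 194 = 65.96 from the group account.
Wei keeps 37 − 31 = 6, so Wei's payoff is 6 + 65.96 = 71.96.

71.96 tokens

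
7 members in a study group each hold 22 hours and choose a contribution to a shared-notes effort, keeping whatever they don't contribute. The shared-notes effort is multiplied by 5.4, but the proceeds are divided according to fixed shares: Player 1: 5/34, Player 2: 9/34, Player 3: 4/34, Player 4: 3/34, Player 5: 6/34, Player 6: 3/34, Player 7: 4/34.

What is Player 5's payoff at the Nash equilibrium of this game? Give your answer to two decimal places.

For player j, contributing a unit is worthwhile iff 5.4 × (j's share) ≥ 1, i.e. iff j's share is at least 0.1852.
Only Player 2 (9/34) clears that bar, contributing 22; the remaining 6 contribute 0. Total contributed: 22.
Player 5 keeps 22 and receives 5.4 × 22 × 6/34 = 20.96 from the shared-notes effort, for a payoff of 42.96.

42.96 hours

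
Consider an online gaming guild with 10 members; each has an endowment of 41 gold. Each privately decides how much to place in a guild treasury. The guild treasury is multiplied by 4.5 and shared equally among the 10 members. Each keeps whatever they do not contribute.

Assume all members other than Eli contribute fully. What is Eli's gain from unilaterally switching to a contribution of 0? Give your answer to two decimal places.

22.55 gold

Switching from a contribution of 41 to 0 lets Eli keep an extra 41 gold, but lowers the guild treasury by 41, which costs Eli their own share of that drop: 4.5/10 × 41 = 18.45.
Net gain = 41 − 18.45 = 22.55. The private return per contributed unit (0.4500) is below 1, so free-riding is indeed the best response regardless of what the others do.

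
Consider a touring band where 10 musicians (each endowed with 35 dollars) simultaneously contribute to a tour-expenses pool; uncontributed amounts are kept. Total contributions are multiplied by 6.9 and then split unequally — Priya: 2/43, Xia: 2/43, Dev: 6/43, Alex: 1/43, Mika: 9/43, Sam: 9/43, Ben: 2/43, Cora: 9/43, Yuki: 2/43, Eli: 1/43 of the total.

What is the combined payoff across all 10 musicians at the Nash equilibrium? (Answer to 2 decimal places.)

Each unit j contributes comes back to j as 6.9 × (j's share), so j prefers to contribute only if that share exceeds 1/6.9 = 0.1449; otherwise keeping the unit dominates.
The shares above 0.1449 belong to Mika, Sam and Cora, contributing 35 each; the remaining 7 contribute 0. Total contributed: 105.
The tour-expenses pool pays out 6.9 × 105 = 724.50 in total (split across the unequal shares, but the aggregate is all that matters for the group sum).
The 7 free-riders keep 35 each, adding 245. Group total = 245 + 724.50 = 969.50.

969.50 dollars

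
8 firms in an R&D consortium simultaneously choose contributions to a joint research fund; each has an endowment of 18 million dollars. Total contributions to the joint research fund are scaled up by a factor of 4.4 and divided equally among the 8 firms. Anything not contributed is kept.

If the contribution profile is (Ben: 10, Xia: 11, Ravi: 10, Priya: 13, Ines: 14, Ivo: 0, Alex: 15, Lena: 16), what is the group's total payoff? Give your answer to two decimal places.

Total contributed: 10 + 11 + 10 + 13 + 14 + 0 + 15 + 16 = 89; total kept: 8 × 18 − 89 = 55.
The joint research fund pays out 4.4 × 89 = 391.60 in aggregate.
Group total = 55 + 391.60 = 446.60.

446.60 million dollars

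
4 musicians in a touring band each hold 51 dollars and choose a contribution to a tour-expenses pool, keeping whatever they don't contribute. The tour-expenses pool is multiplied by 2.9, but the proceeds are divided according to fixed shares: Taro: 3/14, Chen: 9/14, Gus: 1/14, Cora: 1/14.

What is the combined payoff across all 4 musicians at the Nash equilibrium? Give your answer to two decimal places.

300.90 dollars

Player j's private return per contributed unit is 2.9 × (j's share). Contributing is weakly dominant for j when that share is at least 1/2.9 = 0.3448, and contributing 0 is dominant otherwise.
Chen alone (share 9/14) is above the threshold, contributing 51; the remaining 3 contribute 0. Total contributed: 51.
The tour-expenses pool pays out 2.9 × 51 = 147.90 in total (split across the unequal shares, but the aggregate is all that matters for the group sum).
The 3 free-riders keep 51 each, adding 153. Group total = 153 + 147.90 = 300.90.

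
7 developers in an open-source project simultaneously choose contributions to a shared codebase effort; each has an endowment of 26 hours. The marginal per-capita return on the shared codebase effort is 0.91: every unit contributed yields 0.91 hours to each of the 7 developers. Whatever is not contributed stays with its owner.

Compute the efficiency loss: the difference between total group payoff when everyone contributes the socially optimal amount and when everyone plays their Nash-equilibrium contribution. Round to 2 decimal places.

977.34 hours

The private return per contributed unit is 0.91 < 1, so contributing 0 is dominant for every player. At the Nash equilibrium everyone keeps their 26, and the group total is 7 × 26 = 182.
Each contributed unit returns 6.370 to the group as a whole (0.91 to each of 7 players), which exceeds 1, so the social optimum is full contribution: group total = 6.370 × 182 = 1159.34.
Efficiency loss = 1159.34 − 182 = 977.34.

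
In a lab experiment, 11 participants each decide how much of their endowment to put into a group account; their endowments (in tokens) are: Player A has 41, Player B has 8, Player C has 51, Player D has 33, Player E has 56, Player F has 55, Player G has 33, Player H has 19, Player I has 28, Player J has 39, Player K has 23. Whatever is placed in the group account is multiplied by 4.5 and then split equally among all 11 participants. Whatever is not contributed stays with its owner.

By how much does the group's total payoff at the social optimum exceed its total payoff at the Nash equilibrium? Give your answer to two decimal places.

The private return per contributed unit is 4.5/11 = 0.4091 < 1 for every player regardless of endowment, so the Nash equilibrium is zero contribution and the group total is Σ E_j = 41 + 8 + 51 + 33 + 56 + 55 + 33 + 19 + 28 + 39 + 23 = 386.
Each contributed unit returns 4.500 to the group, so the social optimum is full contribution by everyone: group total = 4.500 × 386 = 1737.00.
Efficiency loss = (4.500 − 1) × 386 = 1351.00.

1351.00 tokens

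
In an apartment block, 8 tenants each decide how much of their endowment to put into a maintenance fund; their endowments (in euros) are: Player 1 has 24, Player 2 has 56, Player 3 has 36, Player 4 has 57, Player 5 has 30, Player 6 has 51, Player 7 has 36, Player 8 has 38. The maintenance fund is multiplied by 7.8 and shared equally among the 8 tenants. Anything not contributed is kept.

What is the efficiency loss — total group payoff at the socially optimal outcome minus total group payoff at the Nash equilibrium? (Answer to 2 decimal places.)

2230.40 euros

The private return per contributed unit is 7.8/8 = 0.9750 < 1 for every player regardless of endowment, so the Nash equilibrium is zero contribution and the group total is Σ E_j = 24 + 56 + 36 + 57 + 30 + 51 + 36 + 38 = 328.
Each contributed unit returns 7.800 to the group, so the social optimum is full contribution by everyone: group total = 7.800 × 328 = 2558.40.
Efficiency loss = (7.800 − 1) × 328 = 2230.40.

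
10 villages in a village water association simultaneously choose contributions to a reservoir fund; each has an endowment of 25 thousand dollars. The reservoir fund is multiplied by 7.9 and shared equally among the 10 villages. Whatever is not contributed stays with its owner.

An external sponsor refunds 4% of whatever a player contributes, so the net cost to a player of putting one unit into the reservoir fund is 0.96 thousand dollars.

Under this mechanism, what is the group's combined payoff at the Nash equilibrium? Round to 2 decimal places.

250.00 thousand dollars

Even with the mechanism, each unit contributed returns only (7.9/10) / 0.96 = 0.8229 per unit of net cost, so contributing nothing is still dominant.
Everyone keeps their endowment and the group total is 10 × 25 = 250.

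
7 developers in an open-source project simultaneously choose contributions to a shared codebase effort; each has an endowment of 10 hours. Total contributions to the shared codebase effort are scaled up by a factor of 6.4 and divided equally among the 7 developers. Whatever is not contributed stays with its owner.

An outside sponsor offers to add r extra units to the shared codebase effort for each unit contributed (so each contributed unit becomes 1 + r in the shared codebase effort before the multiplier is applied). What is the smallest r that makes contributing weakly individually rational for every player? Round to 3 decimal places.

With matching at rate r, one contributed unit becomes (1 + r) in the shared codebase effort and returns 6.4 × (1 + r) / 7 to the contributor.
Setting this equal to 1: 1 + r = 7/6.4 = 1.0938.
So the minimum matching rate is r = 1.0938 − 1 = 0.094.

0.094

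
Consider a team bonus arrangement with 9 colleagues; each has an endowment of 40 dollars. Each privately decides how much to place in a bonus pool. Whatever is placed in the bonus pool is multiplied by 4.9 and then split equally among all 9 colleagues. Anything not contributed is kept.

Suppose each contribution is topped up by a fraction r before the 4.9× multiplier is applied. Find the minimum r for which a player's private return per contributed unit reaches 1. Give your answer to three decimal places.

0.837

With matching at rate r, one contributed unit becomes (1 + r) in the bonus pool and returns 4.9 × (1 + r) / 9 to the contributor.
Setting this equal to 1: 1 + r = 9/4.9 = 1.8367.
So the minimum matching rate is r = 1.8367 − 1 = 0.837.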